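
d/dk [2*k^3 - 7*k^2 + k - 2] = 6*k^2 - 14*k + 1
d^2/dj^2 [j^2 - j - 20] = 2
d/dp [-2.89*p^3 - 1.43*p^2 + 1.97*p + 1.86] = -8.67*p^2 - 2.86*p + 1.97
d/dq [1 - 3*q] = -3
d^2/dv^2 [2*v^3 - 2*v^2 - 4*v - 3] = 12*v - 4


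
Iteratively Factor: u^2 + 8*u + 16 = (u + 4)*(u + 4)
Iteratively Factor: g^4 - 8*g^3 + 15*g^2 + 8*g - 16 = (g + 1)*(g^3 - 9*g^2 + 24*g - 16) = (g - 1)*(g + 1)*(g^2 - 8*g + 16) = (g - 4)*(g - 1)*(g + 1)*(g - 4)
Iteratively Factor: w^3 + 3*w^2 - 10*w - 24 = (w + 2)*(w^2 + w - 12) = (w - 3)*(w + 2)*(w + 4)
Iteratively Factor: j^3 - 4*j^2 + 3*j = (j - 1)*(j^2 - 3*j) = (j - 3)*(j - 1)*(j)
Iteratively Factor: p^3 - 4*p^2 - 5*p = (p + 1)*(p^2 - 5*p) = p*(p + 1)*(p - 5)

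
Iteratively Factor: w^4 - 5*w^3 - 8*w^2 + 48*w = (w)*(w^3 - 5*w^2 - 8*w + 48) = w*(w - 4)*(w^2 - w - 12) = w*(w - 4)*(w + 3)*(w - 4)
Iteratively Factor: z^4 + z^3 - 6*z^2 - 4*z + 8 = (z - 1)*(z^3 + 2*z^2 - 4*z - 8) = (z - 2)*(z - 1)*(z^2 + 4*z + 4) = (z - 2)*(z - 1)*(z + 2)*(z + 2)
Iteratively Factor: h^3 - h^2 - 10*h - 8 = (h + 2)*(h^2 - 3*h - 4) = (h - 4)*(h + 2)*(h + 1)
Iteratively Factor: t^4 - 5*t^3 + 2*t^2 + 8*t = (t + 1)*(t^3 - 6*t^2 + 8*t) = (t - 2)*(t + 1)*(t^2 - 4*t) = t*(t - 2)*(t + 1)*(t - 4)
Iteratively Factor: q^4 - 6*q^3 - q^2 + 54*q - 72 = (q - 4)*(q^3 - 2*q^2 - 9*q + 18) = (q - 4)*(q - 3)*(q^2 + q - 6) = (q - 4)*(q - 3)*(q + 3)*(q - 2)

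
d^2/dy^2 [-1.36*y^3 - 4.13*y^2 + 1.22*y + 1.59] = -8.16*y - 8.26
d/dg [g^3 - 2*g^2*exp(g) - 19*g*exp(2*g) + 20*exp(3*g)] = -2*g^2*exp(g) + 3*g^2 - 38*g*exp(2*g) - 4*g*exp(g) + 60*exp(3*g) - 19*exp(2*g)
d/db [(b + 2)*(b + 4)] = 2*b + 6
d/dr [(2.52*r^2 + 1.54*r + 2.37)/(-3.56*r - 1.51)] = (-8.9712*r^2 - 7.6104*r + 6.1118)/(12.6736*r^2 + 10.7512*r + 2.2801)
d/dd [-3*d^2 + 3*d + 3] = 3 - 6*d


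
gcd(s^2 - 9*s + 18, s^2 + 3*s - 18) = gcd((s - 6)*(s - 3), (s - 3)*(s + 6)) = s - 3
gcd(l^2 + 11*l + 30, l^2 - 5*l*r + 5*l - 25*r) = l + 5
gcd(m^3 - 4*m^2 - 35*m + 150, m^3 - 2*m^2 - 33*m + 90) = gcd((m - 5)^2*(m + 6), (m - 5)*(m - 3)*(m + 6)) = m^2 + m - 30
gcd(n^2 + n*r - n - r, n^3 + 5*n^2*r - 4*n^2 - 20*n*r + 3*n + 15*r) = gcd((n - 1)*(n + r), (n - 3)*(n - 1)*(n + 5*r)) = n - 1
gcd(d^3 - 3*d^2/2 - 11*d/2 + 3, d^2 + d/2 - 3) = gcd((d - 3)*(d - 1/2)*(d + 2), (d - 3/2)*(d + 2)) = d + 2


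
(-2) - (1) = -3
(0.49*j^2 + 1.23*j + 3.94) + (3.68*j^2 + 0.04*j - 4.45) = 4.17*j^2 + 1.27*j - 0.51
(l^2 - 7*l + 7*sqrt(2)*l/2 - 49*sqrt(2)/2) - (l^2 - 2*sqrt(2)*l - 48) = -7*l + 11*sqrt(2)*l/2 - 49*sqrt(2)/2 + 48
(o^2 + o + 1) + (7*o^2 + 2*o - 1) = 8*o^2 + 3*o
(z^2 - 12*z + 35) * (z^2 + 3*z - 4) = z^4 - 9*z^3 - 5*z^2 + 153*z - 140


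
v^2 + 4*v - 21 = (v - 3)*(v + 7)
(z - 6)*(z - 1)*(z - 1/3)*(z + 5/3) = z^4 - 17*z^3/3 - 35*z^2/9 + 107*z/9 - 10/3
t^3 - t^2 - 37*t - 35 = (t - 7)*(t + 1)*(t + 5)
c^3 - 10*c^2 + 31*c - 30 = (c - 5)*(c - 3)*(c - 2)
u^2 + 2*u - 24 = (u - 4)*(u + 6)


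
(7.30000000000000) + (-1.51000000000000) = 5.79000000000000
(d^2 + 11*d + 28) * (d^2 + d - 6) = d^4 + 12*d^3 + 33*d^2 - 38*d - 168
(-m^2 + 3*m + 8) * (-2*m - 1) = 2*m^3 - 5*m^2 - 19*m - 8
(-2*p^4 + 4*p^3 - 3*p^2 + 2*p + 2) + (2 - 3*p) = -2*p^4 + 4*p^3 - 3*p^2 - p + 4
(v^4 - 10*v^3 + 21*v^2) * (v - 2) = v^5 - 12*v^4 + 41*v^3 - 42*v^2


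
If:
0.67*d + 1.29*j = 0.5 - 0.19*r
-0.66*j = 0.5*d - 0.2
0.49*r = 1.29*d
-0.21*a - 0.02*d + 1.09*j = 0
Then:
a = -0.70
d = 0.57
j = -0.13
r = 1.49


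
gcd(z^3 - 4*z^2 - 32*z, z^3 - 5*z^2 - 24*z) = z^2 - 8*z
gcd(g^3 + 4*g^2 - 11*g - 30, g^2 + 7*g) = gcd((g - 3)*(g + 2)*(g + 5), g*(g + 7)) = 1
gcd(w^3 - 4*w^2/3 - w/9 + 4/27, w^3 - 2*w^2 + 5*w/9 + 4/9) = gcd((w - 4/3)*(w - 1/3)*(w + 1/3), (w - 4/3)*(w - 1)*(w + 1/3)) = w^2 - w - 4/9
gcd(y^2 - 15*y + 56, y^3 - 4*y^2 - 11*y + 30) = 1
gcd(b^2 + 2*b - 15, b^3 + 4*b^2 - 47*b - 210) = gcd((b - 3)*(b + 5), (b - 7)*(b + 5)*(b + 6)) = b + 5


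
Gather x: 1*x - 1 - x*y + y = x*(1 - y) + y - 1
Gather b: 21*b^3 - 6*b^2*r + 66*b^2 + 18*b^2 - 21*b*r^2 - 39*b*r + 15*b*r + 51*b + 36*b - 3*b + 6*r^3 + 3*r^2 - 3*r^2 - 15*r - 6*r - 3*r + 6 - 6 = 21*b^3 + b^2*(84 - 6*r) + b*(-21*r^2 - 24*r + 84) + 6*r^3 - 24*r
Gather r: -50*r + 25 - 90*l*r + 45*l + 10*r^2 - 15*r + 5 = 45*l + 10*r^2 + r*(-90*l - 65) + 30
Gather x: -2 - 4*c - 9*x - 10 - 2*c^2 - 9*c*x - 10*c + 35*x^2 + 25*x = -2*c^2 - 14*c + 35*x^2 + x*(16 - 9*c) - 12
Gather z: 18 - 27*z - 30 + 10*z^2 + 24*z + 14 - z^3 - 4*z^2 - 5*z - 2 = -z^3 + 6*z^2 - 8*z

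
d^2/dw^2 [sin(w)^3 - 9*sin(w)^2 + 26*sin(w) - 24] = -9*sin(w)^3 + 36*sin(w)^2 - 20*sin(w) - 18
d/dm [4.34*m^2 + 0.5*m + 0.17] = 8.68*m + 0.5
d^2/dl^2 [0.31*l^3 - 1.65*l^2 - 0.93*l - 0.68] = 1.86*l - 3.3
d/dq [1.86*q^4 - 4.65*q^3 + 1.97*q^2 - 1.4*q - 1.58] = 7.44*q^3 - 13.95*q^2 + 3.94*q - 1.4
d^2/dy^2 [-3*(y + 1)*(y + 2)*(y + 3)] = -18*y - 36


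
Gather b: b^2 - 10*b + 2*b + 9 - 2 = b^2 - 8*b + 7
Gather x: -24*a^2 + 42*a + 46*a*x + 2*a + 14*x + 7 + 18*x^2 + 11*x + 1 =-24*a^2 + 44*a + 18*x^2 + x*(46*a + 25) + 8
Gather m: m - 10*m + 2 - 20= -9*m - 18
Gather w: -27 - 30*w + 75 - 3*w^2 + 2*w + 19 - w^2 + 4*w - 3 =-4*w^2 - 24*w + 64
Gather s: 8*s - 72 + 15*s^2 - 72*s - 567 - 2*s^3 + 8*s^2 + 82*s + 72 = -2*s^3 + 23*s^2 + 18*s - 567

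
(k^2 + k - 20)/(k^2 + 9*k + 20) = (k - 4)/(k + 4)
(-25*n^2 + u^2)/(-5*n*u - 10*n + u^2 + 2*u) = (5*n + u)/(u + 2)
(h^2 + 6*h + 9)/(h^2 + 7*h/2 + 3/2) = 2*(h + 3)/(2*h + 1)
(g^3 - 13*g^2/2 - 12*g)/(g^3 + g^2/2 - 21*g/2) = (2*g^2 - 13*g - 24)/(2*g^2 + g - 21)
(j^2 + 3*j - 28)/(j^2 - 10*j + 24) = (j + 7)/(j - 6)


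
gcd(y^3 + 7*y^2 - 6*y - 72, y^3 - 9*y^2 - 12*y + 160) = y + 4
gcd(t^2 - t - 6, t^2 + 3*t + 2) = t + 2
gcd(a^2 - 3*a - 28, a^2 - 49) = a - 7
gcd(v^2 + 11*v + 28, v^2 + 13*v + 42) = v + 7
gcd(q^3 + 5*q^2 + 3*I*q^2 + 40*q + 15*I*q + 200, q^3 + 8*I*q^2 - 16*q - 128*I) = q + 8*I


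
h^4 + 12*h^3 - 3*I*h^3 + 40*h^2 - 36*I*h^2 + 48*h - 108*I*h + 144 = (h + 6)^2*(h - 4*I)*(h + I)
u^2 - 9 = (u - 3)*(u + 3)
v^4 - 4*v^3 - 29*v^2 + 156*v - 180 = (v - 5)*(v - 3)*(v - 2)*(v + 6)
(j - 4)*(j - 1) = j^2 - 5*j + 4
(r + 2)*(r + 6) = r^2 + 8*r + 12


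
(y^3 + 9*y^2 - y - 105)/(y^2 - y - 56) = (y^2 + 2*y - 15)/(y - 8)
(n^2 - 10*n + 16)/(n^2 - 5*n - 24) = (n - 2)/(n + 3)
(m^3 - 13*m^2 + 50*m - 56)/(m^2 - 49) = (m^2 - 6*m + 8)/(m + 7)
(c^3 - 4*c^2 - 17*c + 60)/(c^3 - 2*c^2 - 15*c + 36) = (c - 5)/(c - 3)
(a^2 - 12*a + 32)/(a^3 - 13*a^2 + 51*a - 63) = (a^2 - 12*a + 32)/(a^3 - 13*a^2 + 51*a - 63)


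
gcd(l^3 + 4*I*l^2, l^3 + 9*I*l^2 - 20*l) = l^2 + 4*I*l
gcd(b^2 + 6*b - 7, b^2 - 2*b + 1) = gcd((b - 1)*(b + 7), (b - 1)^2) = b - 1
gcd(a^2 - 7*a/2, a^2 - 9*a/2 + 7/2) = a - 7/2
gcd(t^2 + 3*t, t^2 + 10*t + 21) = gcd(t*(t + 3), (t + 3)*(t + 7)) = t + 3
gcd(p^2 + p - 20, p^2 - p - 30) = p + 5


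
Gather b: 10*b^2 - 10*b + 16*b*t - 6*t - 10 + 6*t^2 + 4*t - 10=10*b^2 + b*(16*t - 10) + 6*t^2 - 2*t - 20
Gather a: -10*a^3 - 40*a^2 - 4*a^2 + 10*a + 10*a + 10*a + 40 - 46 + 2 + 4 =-10*a^3 - 44*a^2 + 30*a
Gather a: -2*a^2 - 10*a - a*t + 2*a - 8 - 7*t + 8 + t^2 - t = -2*a^2 + a*(-t - 8) + t^2 - 8*t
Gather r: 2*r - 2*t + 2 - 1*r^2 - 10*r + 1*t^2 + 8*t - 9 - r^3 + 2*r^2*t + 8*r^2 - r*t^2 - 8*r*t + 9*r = -r^3 + r^2*(2*t + 7) + r*(-t^2 - 8*t + 1) + t^2 + 6*t - 7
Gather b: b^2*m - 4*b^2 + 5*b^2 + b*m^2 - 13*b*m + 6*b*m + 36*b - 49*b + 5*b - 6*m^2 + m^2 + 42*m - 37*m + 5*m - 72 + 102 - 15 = b^2*(m + 1) + b*(m^2 - 7*m - 8) - 5*m^2 + 10*m + 15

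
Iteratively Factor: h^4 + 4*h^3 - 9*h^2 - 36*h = (h - 3)*(h^3 + 7*h^2 + 12*h) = (h - 3)*(h + 3)*(h^2 + 4*h) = h*(h - 3)*(h + 3)*(h + 4)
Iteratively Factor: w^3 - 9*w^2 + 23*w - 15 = (w - 5)*(w^2 - 4*w + 3) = (w - 5)*(w - 3)*(w - 1)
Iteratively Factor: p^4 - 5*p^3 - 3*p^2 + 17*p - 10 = (p - 5)*(p^3 - 3*p + 2) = (p - 5)*(p - 1)*(p^2 + p - 2) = (p - 5)*(p - 1)^2*(p + 2)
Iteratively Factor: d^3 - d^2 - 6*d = (d + 2)*(d^2 - 3*d) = d*(d + 2)*(d - 3)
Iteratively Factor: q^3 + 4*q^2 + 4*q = (q)*(q^2 + 4*q + 4) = q*(q + 2)*(q + 2)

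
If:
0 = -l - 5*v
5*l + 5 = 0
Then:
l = -1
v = 1/5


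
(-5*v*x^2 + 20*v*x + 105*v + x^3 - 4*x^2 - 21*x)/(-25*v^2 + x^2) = (x^2 - 4*x - 21)/(5*v + x)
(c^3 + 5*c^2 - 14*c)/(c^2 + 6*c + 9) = c*(c^2 + 5*c - 14)/(c^2 + 6*c + 9)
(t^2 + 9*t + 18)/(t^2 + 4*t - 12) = (t + 3)/(t - 2)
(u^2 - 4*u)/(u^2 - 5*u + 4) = u/(u - 1)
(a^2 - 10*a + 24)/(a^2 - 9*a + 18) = (a - 4)/(a - 3)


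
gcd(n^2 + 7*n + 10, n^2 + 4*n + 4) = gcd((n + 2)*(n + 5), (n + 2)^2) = n + 2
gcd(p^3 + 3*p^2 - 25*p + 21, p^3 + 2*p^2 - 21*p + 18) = p^2 - 4*p + 3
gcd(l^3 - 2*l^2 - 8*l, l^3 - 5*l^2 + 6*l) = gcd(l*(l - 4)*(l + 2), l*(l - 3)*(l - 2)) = l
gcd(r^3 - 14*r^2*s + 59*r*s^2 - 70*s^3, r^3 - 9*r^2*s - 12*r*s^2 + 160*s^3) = r - 5*s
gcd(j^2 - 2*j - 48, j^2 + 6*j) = j + 6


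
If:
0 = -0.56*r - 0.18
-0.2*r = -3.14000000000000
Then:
No Solution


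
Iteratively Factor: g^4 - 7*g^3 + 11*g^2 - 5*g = (g)*(g^3 - 7*g^2 + 11*g - 5) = g*(g - 1)*(g^2 - 6*g + 5) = g*(g - 1)^2*(g - 5)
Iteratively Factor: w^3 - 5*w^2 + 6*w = (w - 2)*(w^2 - 3*w) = w*(w - 2)*(w - 3)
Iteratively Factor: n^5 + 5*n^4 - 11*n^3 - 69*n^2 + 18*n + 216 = (n + 3)*(n^4 + 2*n^3 - 17*n^2 - 18*n + 72) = (n - 2)*(n + 3)*(n^3 + 4*n^2 - 9*n - 36) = (n - 2)*(n + 3)*(n + 4)*(n^2 - 9) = (n - 3)*(n - 2)*(n + 3)*(n + 4)*(n + 3)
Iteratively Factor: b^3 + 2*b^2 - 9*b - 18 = (b + 3)*(b^2 - b - 6) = (b - 3)*(b + 3)*(b + 2)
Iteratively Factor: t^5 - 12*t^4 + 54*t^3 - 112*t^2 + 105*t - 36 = (t - 3)*(t^4 - 9*t^3 + 27*t^2 - 31*t + 12) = (t - 3)*(t - 1)*(t^3 - 8*t^2 + 19*t - 12) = (t - 3)^2*(t - 1)*(t^2 - 5*t + 4) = (t - 3)^2*(t - 1)^2*(t - 4)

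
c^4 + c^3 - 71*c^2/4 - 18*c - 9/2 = (c + 1/2)^2*(c - 3*sqrt(2))*(c + 3*sqrt(2))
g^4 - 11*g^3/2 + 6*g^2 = g^2*(g - 4)*(g - 3/2)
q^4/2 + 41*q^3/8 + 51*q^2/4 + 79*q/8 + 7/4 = (q/2 + 1)*(q + 1/4)*(q + 1)*(q + 7)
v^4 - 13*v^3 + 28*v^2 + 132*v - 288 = (v - 8)*(v - 6)*(v - 2)*(v + 3)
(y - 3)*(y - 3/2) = y^2 - 9*y/2 + 9/2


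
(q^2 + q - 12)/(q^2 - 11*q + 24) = (q + 4)/(q - 8)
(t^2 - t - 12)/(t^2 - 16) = (t + 3)/(t + 4)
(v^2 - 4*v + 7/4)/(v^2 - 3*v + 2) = (v^2 - 4*v + 7/4)/(v^2 - 3*v + 2)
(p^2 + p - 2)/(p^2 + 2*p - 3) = (p + 2)/(p + 3)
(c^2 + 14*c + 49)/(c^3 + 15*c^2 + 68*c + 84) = (c + 7)/(c^2 + 8*c + 12)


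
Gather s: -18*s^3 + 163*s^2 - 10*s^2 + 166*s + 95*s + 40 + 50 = -18*s^3 + 153*s^2 + 261*s + 90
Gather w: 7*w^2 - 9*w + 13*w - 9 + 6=7*w^2 + 4*w - 3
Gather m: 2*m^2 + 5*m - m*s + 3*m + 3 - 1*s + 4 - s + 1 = 2*m^2 + m*(8 - s) - 2*s + 8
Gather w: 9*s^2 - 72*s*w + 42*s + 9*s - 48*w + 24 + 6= 9*s^2 + 51*s + w*(-72*s - 48) + 30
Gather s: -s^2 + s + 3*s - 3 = -s^2 + 4*s - 3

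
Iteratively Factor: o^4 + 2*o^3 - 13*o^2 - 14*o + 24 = (o + 4)*(o^3 - 2*o^2 - 5*o + 6) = (o - 1)*(o + 4)*(o^2 - o - 6) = (o - 3)*(o - 1)*(o + 4)*(o + 2)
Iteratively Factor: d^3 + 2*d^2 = (d)*(d^2 + 2*d) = d*(d + 2)*(d)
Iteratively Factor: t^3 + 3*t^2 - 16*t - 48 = (t + 4)*(t^2 - t - 12) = (t - 4)*(t + 4)*(t + 3)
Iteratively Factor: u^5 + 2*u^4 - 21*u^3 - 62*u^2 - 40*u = (u - 5)*(u^4 + 7*u^3 + 14*u^2 + 8*u) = (u - 5)*(u + 1)*(u^3 + 6*u^2 + 8*u) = (u - 5)*(u + 1)*(u + 4)*(u^2 + 2*u) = (u - 5)*(u + 1)*(u + 2)*(u + 4)*(u)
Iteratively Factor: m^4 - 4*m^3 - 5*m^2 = (m)*(m^3 - 4*m^2 - 5*m) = m^2*(m^2 - 4*m - 5) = m^2*(m - 5)*(m + 1)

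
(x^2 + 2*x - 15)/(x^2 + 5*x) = (x - 3)/x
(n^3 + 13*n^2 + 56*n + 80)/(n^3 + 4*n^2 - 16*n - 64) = (n + 5)/(n - 4)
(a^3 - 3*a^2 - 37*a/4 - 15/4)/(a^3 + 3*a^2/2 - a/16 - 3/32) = 8*(2*a^2 - 9*a - 5)/(16*a^2 - 1)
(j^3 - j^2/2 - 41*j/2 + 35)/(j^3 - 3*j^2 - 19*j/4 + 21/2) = 2*(j^2 + 3*j - 10)/(2*j^2 + j - 6)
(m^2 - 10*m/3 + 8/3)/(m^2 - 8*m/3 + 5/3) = (3*m^2 - 10*m + 8)/(3*m^2 - 8*m + 5)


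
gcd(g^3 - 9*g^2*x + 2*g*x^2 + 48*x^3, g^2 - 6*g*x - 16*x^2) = -g^2 + 6*g*x + 16*x^2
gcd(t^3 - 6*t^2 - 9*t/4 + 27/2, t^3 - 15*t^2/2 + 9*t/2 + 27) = t^2 - 9*t/2 - 9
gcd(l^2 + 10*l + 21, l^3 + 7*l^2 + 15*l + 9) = l + 3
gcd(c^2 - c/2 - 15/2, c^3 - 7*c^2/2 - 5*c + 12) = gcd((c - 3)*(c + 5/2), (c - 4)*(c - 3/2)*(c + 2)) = 1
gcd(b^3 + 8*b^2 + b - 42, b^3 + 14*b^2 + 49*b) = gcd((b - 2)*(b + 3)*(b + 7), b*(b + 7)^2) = b + 7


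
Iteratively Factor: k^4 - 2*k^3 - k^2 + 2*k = (k)*(k^3 - 2*k^2 - k + 2) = k*(k + 1)*(k^2 - 3*k + 2) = k*(k - 2)*(k + 1)*(k - 1)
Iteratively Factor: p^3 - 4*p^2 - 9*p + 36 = (p - 4)*(p^2 - 9) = (p - 4)*(p - 3)*(p + 3)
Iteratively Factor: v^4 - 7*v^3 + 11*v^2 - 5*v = (v - 5)*(v^3 - 2*v^2 + v) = v*(v - 5)*(v^2 - 2*v + 1) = v*(v - 5)*(v - 1)*(v - 1)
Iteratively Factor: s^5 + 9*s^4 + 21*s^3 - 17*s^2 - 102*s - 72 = (s - 2)*(s^4 + 11*s^3 + 43*s^2 + 69*s + 36) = (s - 2)*(s + 4)*(s^3 + 7*s^2 + 15*s + 9) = (s - 2)*(s + 3)*(s + 4)*(s^2 + 4*s + 3) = (s - 2)*(s + 3)^2*(s + 4)*(s + 1)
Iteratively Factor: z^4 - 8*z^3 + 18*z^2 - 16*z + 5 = (z - 1)*(z^3 - 7*z^2 + 11*z - 5) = (z - 1)^2*(z^2 - 6*z + 5) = (z - 1)^3*(z - 5)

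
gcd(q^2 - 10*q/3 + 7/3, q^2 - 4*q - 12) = 1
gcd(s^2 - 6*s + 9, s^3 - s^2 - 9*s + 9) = s - 3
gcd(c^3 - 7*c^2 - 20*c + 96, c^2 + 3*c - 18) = c - 3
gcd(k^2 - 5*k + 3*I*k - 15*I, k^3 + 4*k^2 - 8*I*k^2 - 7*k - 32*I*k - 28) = 1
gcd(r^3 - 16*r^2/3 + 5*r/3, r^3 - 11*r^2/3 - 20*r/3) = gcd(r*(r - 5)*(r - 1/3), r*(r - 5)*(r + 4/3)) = r^2 - 5*r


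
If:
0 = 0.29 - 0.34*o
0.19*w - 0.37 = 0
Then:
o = 0.85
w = 1.95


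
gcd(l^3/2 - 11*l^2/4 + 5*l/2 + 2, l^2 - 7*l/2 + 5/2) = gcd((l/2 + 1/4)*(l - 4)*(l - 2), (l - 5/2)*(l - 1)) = 1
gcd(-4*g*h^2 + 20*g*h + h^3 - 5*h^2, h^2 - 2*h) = h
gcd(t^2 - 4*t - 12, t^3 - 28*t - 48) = t^2 - 4*t - 12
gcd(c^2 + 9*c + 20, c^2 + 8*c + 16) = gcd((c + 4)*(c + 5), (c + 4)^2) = c + 4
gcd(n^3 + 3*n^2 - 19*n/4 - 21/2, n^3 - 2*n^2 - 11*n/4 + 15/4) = n + 3/2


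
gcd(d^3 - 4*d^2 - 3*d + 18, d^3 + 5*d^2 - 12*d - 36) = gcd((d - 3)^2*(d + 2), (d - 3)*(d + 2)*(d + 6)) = d^2 - d - 6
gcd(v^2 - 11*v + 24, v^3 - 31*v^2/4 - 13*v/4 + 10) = v - 8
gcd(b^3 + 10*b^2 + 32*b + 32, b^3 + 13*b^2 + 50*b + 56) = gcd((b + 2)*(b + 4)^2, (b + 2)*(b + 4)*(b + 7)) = b^2 + 6*b + 8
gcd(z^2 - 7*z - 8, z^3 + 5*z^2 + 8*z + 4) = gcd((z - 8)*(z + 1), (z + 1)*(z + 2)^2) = z + 1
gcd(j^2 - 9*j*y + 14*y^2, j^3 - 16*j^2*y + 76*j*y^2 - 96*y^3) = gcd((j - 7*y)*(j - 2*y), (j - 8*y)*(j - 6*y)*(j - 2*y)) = -j + 2*y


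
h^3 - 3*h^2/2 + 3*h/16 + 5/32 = (h - 5/4)*(h - 1/2)*(h + 1/4)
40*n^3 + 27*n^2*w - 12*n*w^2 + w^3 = (-8*n + w)*(-5*n + w)*(n + w)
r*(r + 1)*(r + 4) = r^3 + 5*r^2 + 4*r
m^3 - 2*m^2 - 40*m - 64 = (m - 8)*(m + 2)*(m + 4)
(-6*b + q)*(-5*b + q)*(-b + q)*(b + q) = -30*b^4 + 11*b^3*q + 29*b^2*q^2 - 11*b*q^3 + q^4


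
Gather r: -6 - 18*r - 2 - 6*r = -24*r - 8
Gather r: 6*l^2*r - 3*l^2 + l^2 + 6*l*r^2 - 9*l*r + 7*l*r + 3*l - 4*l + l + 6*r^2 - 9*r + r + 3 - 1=-2*l^2 + r^2*(6*l + 6) + r*(6*l^2 - 2*l - 8) + 2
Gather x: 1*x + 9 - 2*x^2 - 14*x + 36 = -2*x^2 - 13*x + 45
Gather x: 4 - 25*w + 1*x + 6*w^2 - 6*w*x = 6*w^2 - 25*w + x*(1 - 6*w) + 4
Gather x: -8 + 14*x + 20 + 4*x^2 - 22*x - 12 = 4*x^2 - 8*x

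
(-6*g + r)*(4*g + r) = -24*g^2 - 2*g*r + r^2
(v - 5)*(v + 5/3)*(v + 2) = v^3 - 4*v^2/3 - 15*v - 50/3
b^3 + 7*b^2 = b^2*(b + 7)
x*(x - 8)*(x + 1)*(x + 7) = x^4 - 57*x^2 - 56*x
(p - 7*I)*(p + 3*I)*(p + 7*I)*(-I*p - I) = -I*p^4 + 3*p^3 - I*p^3 + 3*p^2 - 49*I*p^2 + 147*p - 49*I*p + 147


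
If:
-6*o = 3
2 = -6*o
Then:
No Solution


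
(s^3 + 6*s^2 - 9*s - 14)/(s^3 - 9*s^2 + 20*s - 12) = (s^2 + 8*s + 7)/(s^2 - 7*s + 6)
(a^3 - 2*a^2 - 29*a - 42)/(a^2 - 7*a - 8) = (-a^3 + 2*a^2 + 29*a + 42)/(-a^2 + 7*a + 8)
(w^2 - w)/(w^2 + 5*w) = (w - 1)/(w + 5)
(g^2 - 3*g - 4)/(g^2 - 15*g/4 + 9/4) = 4*(g^2 - 3*g - 4)/(4*g^2 - 15*g + 9)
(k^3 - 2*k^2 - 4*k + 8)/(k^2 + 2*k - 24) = (k^3 - 2*k^2 - 4*k + 8)/(k^2 + 2*k - 24)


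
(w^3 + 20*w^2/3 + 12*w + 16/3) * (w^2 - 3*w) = w^5 + 11*w^4/3 - 8*w^3 - 92*w^2/3 - 16*w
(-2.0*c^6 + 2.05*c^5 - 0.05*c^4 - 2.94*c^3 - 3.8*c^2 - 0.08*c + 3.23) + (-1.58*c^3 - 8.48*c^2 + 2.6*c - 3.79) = -2.0*c^6 + 2.05*c^5 - 0.05*c^4 - 4.52*c^3 - 12.28*c^2 + 2.52*c - 0.56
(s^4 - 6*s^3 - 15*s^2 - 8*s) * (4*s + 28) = 4*s^5 + 4*s^4 - 228*s^3 - 452*s^2 - 224*s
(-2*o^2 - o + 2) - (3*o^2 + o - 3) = -5*o^2 - 2*o + 5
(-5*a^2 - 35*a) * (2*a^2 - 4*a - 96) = -10*a^4 - 50*a^3 + 620*a^2 + 3360*a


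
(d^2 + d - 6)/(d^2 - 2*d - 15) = (d - 2)/(d - 5)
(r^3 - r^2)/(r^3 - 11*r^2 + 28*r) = r*(r - 1)/(r^2 - 11*r + 28)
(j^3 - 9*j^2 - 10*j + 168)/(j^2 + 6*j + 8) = (j^2 - 13*j + 42)/(j + 2)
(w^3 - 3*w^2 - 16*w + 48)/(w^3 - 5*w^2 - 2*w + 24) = (w + 4)/(w + 2)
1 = 1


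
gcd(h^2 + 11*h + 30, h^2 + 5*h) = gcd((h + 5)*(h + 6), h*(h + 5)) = h + 5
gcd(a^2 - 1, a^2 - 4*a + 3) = a - 1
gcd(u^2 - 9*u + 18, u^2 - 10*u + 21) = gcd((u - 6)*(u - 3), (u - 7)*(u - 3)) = u - 3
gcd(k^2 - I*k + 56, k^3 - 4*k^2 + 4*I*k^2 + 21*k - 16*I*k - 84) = k + 7*I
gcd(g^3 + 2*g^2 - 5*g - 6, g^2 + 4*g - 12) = g - 2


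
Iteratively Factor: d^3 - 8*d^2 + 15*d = (d)*(d^2 - 8*d + 15) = d*(d - 5)*(d - 3)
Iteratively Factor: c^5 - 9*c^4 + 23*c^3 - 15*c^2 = (c - 5)*(c^4 - 4*c^3 + 3*c^2) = c*(c - 5)*(c^3 - 4*c^2 + 3*c) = c*(c - 5)*(c - 1)*(c^2 - 3*c) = c^2*(c - 5)*(c - 1)*(c - 3)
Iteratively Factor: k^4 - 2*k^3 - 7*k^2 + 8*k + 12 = (k + 1)*(k^3 - 3*k^2 - 4*k + 12) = (k - 3)*(k + 1)*(k^2 - 4) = (k - 3)*(k + 1)*(k + 2)*(k - 2)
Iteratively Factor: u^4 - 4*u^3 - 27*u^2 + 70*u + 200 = (u - 5)*(u^3 + u^2 - 22*u - 40) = (u - 5)^2*(u^2 + 6*u + 8) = (u - 5)^2*(u + 4)*(u + 2)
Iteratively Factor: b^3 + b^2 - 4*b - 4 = (b + 1)*(b^2 - 4) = (b - 2)*(b + 1)*(b + 2)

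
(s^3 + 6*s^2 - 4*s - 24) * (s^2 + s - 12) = s^5 + 7*s^4 - 10*s^3 - 100*s^2 + 24*s + 288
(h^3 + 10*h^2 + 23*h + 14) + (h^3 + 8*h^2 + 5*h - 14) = 2*h^3 + 18*h^2 + 28*h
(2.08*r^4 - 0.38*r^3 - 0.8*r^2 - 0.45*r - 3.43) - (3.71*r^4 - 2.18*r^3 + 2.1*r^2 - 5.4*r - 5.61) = -1.63*r^4 + 1.8*r^3 - 2.9*r^2 + 4.95*r + 2.18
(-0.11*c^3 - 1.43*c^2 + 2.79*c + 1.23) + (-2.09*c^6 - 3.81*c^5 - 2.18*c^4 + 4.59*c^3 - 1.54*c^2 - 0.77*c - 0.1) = -2.09*c^6 - 3.81*c^5 - 2.18*c^4 + 4.48*c^3 - 2.97*c^2 + 2.02*c + 1.13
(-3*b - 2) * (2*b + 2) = -6*b^2 - 10*b - 4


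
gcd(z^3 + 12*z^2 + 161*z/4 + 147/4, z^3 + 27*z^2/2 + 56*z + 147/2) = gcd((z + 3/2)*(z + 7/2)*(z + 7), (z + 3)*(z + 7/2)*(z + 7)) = z^2 + 21*z/2 + 49/2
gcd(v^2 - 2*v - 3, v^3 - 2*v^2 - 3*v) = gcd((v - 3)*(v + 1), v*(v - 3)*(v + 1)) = v^2 - 2*v - 3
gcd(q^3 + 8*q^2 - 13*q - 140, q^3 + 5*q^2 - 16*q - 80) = q^2 + q - 20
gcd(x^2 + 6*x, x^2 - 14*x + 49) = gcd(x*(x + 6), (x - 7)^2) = 1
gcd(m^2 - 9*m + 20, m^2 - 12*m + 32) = m - 4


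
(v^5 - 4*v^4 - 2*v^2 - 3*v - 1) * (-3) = -3*v^5 + 12*v^4 + 6*v^2 + 9*v + 3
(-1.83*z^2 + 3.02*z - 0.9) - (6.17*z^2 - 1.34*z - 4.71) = -8.0*z^2 + 4.36*z + 3.81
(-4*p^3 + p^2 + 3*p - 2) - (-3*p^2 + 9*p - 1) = -4*p^3 + 4*p^2 - 6*p - 1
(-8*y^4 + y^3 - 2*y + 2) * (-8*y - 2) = 64*y^5 + 8*y^4 - 2*y^3 + 16*y^2 - 12*y - 4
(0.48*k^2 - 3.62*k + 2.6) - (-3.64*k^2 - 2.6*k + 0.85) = 4.12*k^2 - 1.02*k + 1.75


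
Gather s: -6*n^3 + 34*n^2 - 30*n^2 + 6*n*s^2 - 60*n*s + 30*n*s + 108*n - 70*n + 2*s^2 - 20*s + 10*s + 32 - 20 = -6*n^3 + 4*n^2 + 38*n + s^2*(6*n + 2) + s*(-30*n - 10) + 12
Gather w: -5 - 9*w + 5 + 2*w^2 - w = 2*w^2 - 10*w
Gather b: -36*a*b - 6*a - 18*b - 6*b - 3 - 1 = -6*a + b*(-36*a - 24) - 4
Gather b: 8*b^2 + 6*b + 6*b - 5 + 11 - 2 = 8*b^2 + 12*b + 4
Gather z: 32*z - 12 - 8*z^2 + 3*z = -8*z^2 + 35*z - 12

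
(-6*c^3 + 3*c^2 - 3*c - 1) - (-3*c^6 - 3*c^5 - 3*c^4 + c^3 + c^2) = 3*c^6 + 3*c^5 + 3*c^4 - 7*c^3 + 2*c^2 - 3*c - 1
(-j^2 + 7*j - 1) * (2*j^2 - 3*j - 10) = -2*j^4 + 17*j^3 - 13*j^2 - 67*j + 10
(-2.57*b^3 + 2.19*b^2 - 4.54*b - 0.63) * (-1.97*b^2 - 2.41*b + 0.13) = 5.0629*b^5 + 1.8794*b^4 + 3.3318*b^3 + 12.4672*b^2 + 0.9281*b - 0.0819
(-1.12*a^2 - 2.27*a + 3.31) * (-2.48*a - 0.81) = 2.7776*a^3 + 6.5368*a^2 - 6.3701*a - 2.6811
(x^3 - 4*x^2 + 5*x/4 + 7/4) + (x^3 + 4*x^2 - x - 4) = 2*x^3 + x/4 - 9/4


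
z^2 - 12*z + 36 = (z - 6)^2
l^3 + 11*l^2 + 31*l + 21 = (l + 1)*(l + 3)*(l + 7)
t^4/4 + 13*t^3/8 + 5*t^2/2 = t^2*(t/4 + 1)*(t + 5/2)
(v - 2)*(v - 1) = v^2 - 3*v + 2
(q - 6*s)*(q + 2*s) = q^2 - 4*q*s - 12*s^2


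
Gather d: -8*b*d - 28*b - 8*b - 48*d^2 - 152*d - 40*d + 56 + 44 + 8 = -36*b - 48*d^2 + d*(-8*b - 192) + 108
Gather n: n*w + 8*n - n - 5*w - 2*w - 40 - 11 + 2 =n*(w + 7) - 7*w - 49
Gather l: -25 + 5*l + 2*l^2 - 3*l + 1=2*l^2 + 2*l - 24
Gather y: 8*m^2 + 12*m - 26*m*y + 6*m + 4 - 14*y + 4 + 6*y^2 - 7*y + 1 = 8*m^2 + 18*m + 6*y^2 + y*(-26*m - 21) + 9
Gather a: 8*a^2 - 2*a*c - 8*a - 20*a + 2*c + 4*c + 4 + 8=8*a^2 + a*(-2*c - 28) + 6*c + 12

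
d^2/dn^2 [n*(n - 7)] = 2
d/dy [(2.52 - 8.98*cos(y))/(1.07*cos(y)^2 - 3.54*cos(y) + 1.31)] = (-9.6086*cos(y)^2 + 5.3928*cos(y) + 2.843)*sin(y)/(1.1449*cos(y)^4 - 7.5756*cos(y)^3 + 15.335*cos(y)^2 - 9.2748*cos(y) + 1.7161)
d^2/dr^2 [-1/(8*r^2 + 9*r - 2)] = 2*(64*r^2 + 72*r - (16*r + 9)^2 - 16)/(8*r^2 + 9*r - 2)^3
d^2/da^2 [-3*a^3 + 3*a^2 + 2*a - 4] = 6 - 18*a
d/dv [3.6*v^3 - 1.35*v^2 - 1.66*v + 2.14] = 10.8*v^2 - 2.7*v - 1.66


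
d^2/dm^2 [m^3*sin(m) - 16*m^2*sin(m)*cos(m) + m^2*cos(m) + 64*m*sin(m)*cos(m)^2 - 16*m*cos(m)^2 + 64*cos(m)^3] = -m^3*sin(m) + 32*m^2*sin(2*m) + 5*m^2*cos(m) - 14*m*sin(m) - 144*m*sin(3*m) - 32*m*cos(2*m) + 16*sin(2*m) - 14*cos(m) - 48*cos(3*m)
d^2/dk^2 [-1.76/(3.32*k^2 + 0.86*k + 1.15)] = (38.798848*k^2 + 10.050304*k - 1.76*(6.64*k + 0.86)*(13.28*k + 1.72) + 13.43936)/(3.32*k^2 + 0.86*k + 1.15)^3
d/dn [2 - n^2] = -2*n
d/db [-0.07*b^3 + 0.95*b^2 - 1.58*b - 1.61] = -0.21*b^2 + 1.9*b - 1.58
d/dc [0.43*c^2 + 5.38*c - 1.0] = 0.86*c + 5.38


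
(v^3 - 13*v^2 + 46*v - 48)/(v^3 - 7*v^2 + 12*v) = (v^2 - 10*v + 16)/(v*(v - 4))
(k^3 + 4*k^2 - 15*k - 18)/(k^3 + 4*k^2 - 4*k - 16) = (k^3 + 4*k^2 - 15*k - 18)/(k^3 + 4*k^2 - 4*k - 16)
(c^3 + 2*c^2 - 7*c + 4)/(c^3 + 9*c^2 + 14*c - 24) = (c - 1)/(c + 6)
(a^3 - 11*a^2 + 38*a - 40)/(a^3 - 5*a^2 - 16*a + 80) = (a - 2)/(a + 4)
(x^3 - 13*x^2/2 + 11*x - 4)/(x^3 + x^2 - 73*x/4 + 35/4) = 2*(x^2 - 6*x + 8)/(2*x^2 + 3*x - 35)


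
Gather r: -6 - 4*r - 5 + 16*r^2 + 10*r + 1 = 16*r^2 + 6*r - 10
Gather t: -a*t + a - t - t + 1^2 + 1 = a + t*(-a - 2) + 2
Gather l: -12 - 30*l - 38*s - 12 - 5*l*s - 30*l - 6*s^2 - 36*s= l*(-5*s - 60) - 6*s^2 - 74*s - 24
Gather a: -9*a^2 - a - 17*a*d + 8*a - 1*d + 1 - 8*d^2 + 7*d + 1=-9*a^2 + a*(7 - 17*d) - 8*d^2 + 6*d + 2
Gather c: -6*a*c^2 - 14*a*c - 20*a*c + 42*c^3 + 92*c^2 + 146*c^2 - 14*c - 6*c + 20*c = -34*a*c + 42*c^3 + c^2*(238 - 6*a)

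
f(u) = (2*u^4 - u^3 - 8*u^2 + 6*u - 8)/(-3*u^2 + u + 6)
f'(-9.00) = 12.14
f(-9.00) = -53.42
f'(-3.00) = 4.87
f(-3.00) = -3.79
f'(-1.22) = 1782.20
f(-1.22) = -66.65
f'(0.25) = 0.22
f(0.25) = -1.16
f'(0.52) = -0.81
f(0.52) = -1.23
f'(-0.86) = 16.78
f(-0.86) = -5.94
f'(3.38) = -4.64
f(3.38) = -5.76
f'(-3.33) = 5.08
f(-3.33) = -5.43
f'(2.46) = -4.53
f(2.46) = -1.72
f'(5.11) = -6.73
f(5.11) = -15.53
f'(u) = (6*u - 1)*(2*u^4 - u^3 - 8*u^2 + 6*u - 8)/(-3*u^2 + u + 6)^2 + (8*u^3 - 3*u^2 - 16*u + 6)/(-3*u^2 + u + 6) = (-12*u^5 + 9*u^4 + 46*u^3 - 8*u^2 - 144*u + 44)/(9*u^4 - 6*u^3 - 35*u^2 + 12*u + 36)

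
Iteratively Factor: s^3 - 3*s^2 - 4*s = (s - 4)*(s^2 + s) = (s - 4)*(s + 1)*(s)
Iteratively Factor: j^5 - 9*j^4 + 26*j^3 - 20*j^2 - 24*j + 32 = (j - 2)*(j^4 - 7*j^3 + 12*j^2 + 4*j - 16) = (j - 2)^2*(j^3 - 5*j^2 + 2*j + 8) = (j - 2)^2*(j + 1)*(j^2 - 6*j + 8) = (j - 2)^3*(j + 1)*(j - 4)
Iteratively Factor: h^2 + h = (h)*(h + 1)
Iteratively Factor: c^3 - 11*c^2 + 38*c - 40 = (c - 2)*(c^2 - 9*c + 20) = (c - 4)*(c - 2)*(c - 5)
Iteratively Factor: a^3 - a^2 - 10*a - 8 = (a + 1)*(a^2 - 2*a - 8) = (a + 1)*(a + 2)*(a - 4)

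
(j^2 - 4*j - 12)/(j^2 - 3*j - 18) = (j + 2)/(j + 3)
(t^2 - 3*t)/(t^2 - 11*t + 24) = t/(t - 8)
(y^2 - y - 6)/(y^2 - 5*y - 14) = (y - 3)/(y - 7)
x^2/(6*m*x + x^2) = x/(6*m + x)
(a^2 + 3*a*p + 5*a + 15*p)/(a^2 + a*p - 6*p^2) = (-a - 5)/(-a + 2*p)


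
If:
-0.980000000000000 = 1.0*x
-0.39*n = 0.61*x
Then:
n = 1.53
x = -0.98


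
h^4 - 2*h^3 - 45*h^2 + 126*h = h*(h - 6)*(h - 3)*(h + 7)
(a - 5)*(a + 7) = a^2 + 2*a - 35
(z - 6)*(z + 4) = z^2 - 2*z - 24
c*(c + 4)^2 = c^3 + 8*c^2 + 16*c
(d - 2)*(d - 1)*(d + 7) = d^3 + 4*d^2 - 19*d + 14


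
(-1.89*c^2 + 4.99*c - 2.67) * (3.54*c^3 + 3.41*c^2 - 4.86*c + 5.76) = -6.6906*c^5 + 11.2197*c^4 + 16.7495*c^3 - 44.2425*c^2 + 41.7186*c - 15.3792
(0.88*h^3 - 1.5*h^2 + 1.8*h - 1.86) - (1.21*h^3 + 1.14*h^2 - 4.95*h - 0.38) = -0.33*h^3 - 2.64*h^2 + 6.75*h - 1.48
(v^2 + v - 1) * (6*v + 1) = 6*v^3 + 7*v^2 - 5*v - 1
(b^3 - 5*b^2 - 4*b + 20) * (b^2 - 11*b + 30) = b^5 - 16*b^4 + 81*b^3 - 86*b^2 - 340*b + 600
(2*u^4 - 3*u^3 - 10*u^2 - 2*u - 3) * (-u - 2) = -2*u^5 - u^4 + 16*u^3 + 22*u^2 + 7*u + 6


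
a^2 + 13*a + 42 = (a + 6)*(a + 7)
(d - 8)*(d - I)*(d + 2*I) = d^3 - 8*d^2 + I*d^2 + 2*d - 8*I*d - 16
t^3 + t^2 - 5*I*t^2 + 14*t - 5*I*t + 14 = (t + 1)*(t - 7*I)*(t + 2*I)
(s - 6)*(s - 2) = s^2 - 8*s + 12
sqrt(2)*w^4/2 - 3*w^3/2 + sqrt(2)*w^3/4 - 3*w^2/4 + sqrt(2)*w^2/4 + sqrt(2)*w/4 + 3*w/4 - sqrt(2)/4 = (w - 1/2)*(w - sqrt(2))*(w - sqrt(2)/2)*(sqrt(2)*w/2 + sqrt(2)/2)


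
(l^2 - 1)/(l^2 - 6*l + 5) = (l + 1)/(l - 5)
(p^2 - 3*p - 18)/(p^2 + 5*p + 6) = (p - 6)/(p + 2)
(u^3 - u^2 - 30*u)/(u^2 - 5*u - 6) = u*(u + 5)/(u + 1)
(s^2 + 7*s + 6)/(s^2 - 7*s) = (s^2 + 7*s + 6)/(s*(s - 7))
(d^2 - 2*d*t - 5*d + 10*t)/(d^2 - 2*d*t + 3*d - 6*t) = (d - 5)/(d + 3)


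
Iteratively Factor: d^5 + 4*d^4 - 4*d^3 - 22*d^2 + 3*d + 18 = (d - 1)*(d^4 + 5*d^3 + d^2 - 21*d - 18) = (d - 1)*(d + 3)*(d^3 + 2*d^2 - 5*d - 6) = (d - 1)*(d + 3)^2*(d^2 - d - 2) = (d - 2)*(d - 1)*(d + 3)^2*(d + 1)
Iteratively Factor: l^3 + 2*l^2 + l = (l + 1)*(l^2 + l) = (l + 1)^2*(l)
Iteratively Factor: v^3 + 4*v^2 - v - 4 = (v + 4)*(v^2 - 1) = (v + 1)*(v + 4)*(v - 1)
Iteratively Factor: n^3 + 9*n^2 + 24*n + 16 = (n + 1)*(n^2 + 8*n + 16) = (n + 1)*(n + 4)*(n + 4)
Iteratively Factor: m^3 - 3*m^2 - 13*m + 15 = (m - 1)*(m^2 - 2*m - 15) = (m - 5)*(m - 1)*(m + 3)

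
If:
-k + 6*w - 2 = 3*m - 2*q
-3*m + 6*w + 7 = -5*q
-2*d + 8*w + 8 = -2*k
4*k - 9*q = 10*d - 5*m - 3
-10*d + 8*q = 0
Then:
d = -212/335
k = -444/67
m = 674/335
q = -53/67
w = 167/335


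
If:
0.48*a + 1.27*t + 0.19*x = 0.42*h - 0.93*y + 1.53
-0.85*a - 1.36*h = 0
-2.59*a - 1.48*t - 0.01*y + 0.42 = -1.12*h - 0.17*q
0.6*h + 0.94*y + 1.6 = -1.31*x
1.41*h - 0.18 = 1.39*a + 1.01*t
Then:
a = 0.385453679515236*y - 0.965692147772043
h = 0.603557592357527 - 0.240908549697022*y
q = -0.0277183421392681*y - 3.80531489635054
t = 1.99339434715569 - 0.866793732276217*y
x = -0.607217458154035*y - 1.497812637721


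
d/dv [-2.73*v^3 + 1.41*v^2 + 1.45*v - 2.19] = -8.19*v^2 + 2.82*v + 1.45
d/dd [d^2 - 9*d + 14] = 2*d - 9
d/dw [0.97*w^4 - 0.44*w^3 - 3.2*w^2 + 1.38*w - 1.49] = 3.88*w^3 - 1.32*w^2 - 6.4*w + 1.38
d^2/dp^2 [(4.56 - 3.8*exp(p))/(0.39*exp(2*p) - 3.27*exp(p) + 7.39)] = (-0.57798*exp(4*p) - 2.071836*exp(3*p) + 48.265776*exp(2*p) - 95.6380199999999*exp(p) - 97.332212)*exp(p)/(0.059319*exp(6*p) - 1.492101*exp(5*p) + 15.88275*exp(4*p) - 91.512585*exp(3*p) + 300.95775*exp(2*p) - 535.744701*exp(p) + 403.583419)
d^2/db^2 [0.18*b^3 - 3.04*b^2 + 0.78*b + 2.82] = 1.08*b - 6.08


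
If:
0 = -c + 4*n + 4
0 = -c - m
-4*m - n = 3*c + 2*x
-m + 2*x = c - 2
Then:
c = -4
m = 4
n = -2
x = -1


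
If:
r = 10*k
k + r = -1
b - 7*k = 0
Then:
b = -7/11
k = -1/11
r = -10/11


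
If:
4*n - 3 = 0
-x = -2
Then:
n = 3/4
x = 2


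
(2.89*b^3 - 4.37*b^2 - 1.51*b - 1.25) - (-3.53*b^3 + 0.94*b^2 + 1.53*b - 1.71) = 6.42*b^3 - 5.31*b^2 - 3.04*b + 0.46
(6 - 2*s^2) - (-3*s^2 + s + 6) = s^2 - s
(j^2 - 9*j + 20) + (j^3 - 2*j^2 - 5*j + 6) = j^3 - j^2 - 14*j + 26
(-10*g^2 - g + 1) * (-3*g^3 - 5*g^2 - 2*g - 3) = 30*g^5 + 53*g^4 + 22*g^3 + 27*g^2 + g - 3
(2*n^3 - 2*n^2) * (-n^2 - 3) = -2*n^5 + 2*n^4 - 6*n^3 + 6*n^2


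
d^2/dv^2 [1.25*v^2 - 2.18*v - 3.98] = 2.50000000000000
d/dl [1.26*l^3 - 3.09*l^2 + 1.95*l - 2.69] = 3.78*l^2 - 6.18*l + 1.95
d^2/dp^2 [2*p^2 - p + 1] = 4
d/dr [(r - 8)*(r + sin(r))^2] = (r + sin(r))*(r + (2*r - 16)*(cos(r) + 1) + sin(r))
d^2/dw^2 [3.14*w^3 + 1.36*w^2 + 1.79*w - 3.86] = 18.84*w + 2.72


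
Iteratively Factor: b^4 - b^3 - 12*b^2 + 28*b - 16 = (b - 2)*(b^3 + b^2 - 10*b + 8) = (b - 2)^2*(b^2 + 3*b - 4) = (b - 2)^2*(b + 4)*(b - 1)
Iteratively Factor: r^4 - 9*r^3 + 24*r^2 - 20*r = (r)*(r^3 - 9*r^2 + 24*r - 20) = r*(r - 2)*(r^2 - 7*r + 10) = r*(r - 5)*(r - 2)*(r - 2)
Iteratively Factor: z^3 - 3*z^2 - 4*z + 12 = (z - 2)*(z^2 - z - 6) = (z - 3)*(z - 2)*(z + 2)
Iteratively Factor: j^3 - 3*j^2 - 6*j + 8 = (j - 1)*(j^2 - 2*j - 8) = (j - 1)*(j + 2)*(j - 4)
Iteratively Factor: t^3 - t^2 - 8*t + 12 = (t + 3)*(t^2 - 4*t + 4) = (t - 2)*(t + 3)*(t - 2)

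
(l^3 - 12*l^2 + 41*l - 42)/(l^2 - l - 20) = (-l^3 + 12*l^2 - 41*l + 42)/(-l^2 + l + 20)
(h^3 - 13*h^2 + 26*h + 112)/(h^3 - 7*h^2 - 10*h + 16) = (h - 7)/(h - 1)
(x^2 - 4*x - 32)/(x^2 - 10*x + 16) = (x + 4)/(x - 2)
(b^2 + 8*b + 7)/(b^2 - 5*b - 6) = (b + 7)/(b - 6)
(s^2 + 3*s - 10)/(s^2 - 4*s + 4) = (s + 5)/(s - 2)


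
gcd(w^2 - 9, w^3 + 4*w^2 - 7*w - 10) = 1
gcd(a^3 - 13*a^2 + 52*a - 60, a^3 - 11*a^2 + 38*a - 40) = a^2 - 7*a + 10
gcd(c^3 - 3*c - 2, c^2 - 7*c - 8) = c + 1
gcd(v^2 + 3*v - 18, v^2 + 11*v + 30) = v + 6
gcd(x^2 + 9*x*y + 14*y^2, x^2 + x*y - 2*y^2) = x + 2*y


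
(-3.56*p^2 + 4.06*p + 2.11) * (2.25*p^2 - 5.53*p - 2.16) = -8.01*p^4 + 28.8218*p^3 - 10.0147*p^2 - 20.4379*p - 4.5576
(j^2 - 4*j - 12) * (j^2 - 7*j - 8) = j^4 - 11*j^3 + 8*j^2 + 116*j + 96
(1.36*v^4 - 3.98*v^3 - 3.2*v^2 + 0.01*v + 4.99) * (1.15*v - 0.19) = 1.564*v^5 - 4.8354*v^4 - 2.9238*v^3 + 0.6195*v^2 + 5.7366*v - 0.9481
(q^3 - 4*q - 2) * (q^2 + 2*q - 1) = q^5 + 2*q^4 - 5*q^3 - 10*q^2 + 2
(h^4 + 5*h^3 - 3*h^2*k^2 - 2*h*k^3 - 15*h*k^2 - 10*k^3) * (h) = h^5 + 5*h^4 - 3*h^3*k^2 - 2*h^2*k^3 - 15*h^2*k^2 - 10*h*k^3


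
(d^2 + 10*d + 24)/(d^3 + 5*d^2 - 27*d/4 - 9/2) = 4*(d + 4)/(4*d^2 - 4*d - 3)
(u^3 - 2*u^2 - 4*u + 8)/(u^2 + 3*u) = (u^3 - 2*u^2 - 4*u + 8)/(u*(u + 3))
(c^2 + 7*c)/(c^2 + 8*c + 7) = c/(c + 1)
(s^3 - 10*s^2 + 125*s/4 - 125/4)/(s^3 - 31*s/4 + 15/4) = (2*s^2 - 15*s + 25)/(2*s^2 + 5*s - 3)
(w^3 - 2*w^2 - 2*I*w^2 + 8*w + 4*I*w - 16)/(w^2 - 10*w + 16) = (w^2 - 2*I*w + 8)/(w - 8)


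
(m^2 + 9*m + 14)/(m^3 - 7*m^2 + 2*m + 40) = (m + 7)/(m^2 - 9*m + 20)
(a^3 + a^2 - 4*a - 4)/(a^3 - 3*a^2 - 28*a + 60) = (a^2 + 3*a + 2)/(a^2 - a - 30)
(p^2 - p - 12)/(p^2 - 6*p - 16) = (-p^2 + p + 12)/(-p^2 + 6*p + 16)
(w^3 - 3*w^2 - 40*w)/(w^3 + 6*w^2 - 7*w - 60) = w*(w - 8)/(w^2 + w - 12)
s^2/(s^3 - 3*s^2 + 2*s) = s/(s^2 - 3*s + 2)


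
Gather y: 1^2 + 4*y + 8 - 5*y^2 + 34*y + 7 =-5*y^2 + 38*y + 16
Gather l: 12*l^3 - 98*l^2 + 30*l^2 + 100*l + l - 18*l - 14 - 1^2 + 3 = 12*l^3 - 68*l^2 + 83*l - 12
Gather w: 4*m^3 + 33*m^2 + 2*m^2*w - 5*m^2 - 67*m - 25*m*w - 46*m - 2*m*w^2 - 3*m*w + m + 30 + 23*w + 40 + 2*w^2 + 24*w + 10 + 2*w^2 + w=4*m^3 + 28*m^2 - 112*m + w^2*(4 - 2*m) + w*(2*m^2 - 28*m + 48) + 80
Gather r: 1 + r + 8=r + 9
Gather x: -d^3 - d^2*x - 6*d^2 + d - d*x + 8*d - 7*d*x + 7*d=-d^3 - 6*d^2 + 16*d + x*(-d^2 - 8*d)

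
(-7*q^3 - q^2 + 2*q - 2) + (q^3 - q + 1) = -6*q^3 - q^2 + q - 1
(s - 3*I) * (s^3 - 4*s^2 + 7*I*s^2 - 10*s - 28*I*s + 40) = s^4 - 4*s^3 + 4*I*s^3 + 11*s^2 - 16*I*s^2 - 44*s + 30*I*s - 120*I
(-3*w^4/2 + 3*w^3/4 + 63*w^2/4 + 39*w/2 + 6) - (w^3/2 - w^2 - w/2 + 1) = -3*w^4/2 + w^3/4 + 67*w^2/4 + 20*w + 5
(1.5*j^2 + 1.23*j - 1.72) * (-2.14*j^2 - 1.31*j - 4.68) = -3.21*j^4 - 4.5972*j^3 - 4.9505*j^2 - 3.5032*j + 8.0496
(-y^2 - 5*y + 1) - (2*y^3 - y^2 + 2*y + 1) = -2*y^3 - 7*y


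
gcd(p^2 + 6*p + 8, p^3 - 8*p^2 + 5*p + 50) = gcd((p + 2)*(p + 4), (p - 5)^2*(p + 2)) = p + 2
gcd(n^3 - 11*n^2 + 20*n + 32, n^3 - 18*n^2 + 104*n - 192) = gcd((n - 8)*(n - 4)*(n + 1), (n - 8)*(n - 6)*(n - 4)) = n^2 - 12*n + 32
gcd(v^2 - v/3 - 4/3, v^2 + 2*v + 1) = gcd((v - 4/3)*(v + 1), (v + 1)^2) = v + 1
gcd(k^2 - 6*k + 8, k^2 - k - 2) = k - 2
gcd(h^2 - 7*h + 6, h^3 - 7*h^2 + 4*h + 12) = h - 6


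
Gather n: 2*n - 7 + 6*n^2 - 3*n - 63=6*n^2 - n - 70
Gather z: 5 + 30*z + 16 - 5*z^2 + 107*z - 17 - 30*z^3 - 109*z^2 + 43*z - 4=-30*z^3 - 114*z^2 + 180*z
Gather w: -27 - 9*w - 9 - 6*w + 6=-15*w - 30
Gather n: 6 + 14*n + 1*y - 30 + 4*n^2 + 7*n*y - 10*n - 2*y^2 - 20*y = 4*n^2 + n*(7*y + 4) - 2*y^2 - 19*y - 24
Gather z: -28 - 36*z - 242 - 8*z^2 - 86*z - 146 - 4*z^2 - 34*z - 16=-12*z^2 - 156*z - 432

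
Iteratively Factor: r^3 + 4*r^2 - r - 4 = (r - 1)*(r^2 + 5*r + 4) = (r - 1)*(r + 1)*(r + 4)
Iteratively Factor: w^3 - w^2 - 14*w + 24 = (w + 4)*(w^2 - 5*w + 6) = (w - 3)*(w + 4)*(w - 2)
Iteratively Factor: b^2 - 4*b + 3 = (b - 1)*(b - 3)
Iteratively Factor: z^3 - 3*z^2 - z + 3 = (z + 1)*(z^2 - 4*z + 3) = (z - 3)*(z + 1)*(z - 1)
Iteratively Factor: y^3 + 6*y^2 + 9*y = (y + 3)*(y^2 + 3*y) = y*(y + 3)*(y + 3)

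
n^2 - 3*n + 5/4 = (n - 5/2)*(n - 1/2)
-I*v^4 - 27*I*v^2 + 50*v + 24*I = (v - 6*I)*(v + I)*(v + 4*I)*(-I*v + 1)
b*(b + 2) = b^2 + 2*b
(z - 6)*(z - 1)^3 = z^4 - 9*z^3 + 21*z^2 - 19*z + 6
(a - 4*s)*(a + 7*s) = a^2 + 3*a*s - 28*s^2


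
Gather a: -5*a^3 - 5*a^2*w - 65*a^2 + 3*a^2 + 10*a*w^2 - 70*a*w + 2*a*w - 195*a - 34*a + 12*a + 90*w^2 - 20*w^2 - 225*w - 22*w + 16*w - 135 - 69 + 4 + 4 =-5*a^3 + a^2*(-5*w - 62) + a*(10*w^2 - 68*w - 217) + 70*w^2 - 231*w - 196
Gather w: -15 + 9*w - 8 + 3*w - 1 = 12*w - 24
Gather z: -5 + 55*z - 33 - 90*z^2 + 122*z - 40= -90*z^2 + 177*z - 78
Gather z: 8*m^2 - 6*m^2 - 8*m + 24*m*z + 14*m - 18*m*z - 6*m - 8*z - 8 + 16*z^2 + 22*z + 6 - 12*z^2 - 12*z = 2*m^2 + 4*z^2 + z*(6*m + 2) - 2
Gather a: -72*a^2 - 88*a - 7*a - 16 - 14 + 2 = -72*a^2 - 95*a - 28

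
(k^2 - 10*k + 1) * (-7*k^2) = -7*k^4 + 70*k^3 - 7*k^2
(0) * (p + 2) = 0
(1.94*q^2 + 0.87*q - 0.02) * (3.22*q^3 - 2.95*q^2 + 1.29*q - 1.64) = 6.2468*q^5 - 2.9216*q^4 - 0.1283*q^3 - 2.0003*q^2 - 1.4526*q + 0.0328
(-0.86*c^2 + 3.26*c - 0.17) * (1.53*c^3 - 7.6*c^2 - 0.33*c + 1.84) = -1.3158*c^5 + 11.5238*c^4 - 24.7523*c^3 - 1.3662*c^2 + 6.0545*c - 0.3128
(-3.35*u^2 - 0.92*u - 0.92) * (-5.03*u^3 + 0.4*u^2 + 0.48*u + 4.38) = 16.8505*u^5 + 3.2876*u^4 + 2.6516*u^3 - 15.4826*u^2 - 4.4712*u - 4.0296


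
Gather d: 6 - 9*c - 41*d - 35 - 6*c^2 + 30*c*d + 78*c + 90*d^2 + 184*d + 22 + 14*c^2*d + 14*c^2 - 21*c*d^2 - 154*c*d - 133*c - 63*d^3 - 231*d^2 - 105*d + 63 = 8*c^2 - 64*c - 63*d^3 + d^2*(-21*c - 141) + d*(14*c^2 - 124*c + 38) + 56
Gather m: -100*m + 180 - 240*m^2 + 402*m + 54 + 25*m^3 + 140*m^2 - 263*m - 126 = 25*m^3 - 100*m^2 + 39*m + 108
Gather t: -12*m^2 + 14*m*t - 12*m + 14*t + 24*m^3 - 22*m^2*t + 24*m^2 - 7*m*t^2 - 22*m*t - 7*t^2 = 24*m^3 + 12*m^2 - 12*m + t^2*(-7*m - 7) + t*(-22*m^2 - 8*m + 14)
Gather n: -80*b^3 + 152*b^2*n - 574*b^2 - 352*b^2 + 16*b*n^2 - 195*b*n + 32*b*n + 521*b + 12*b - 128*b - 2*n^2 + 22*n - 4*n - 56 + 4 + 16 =-80*b^3 - 926*b^2 + 405*b + n^2*(16*b - 2) + n*(152*b^2 - 163*b + 18) - 36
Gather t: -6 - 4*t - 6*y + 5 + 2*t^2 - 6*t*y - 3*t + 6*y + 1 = 2*t^2 + t*(-6*y - 7)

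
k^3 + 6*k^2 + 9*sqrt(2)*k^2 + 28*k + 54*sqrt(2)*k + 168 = (k + 6)*(k + 2*sqrt(2))*(k + 7*sqrt(2))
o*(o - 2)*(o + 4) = o^3 + 2*o^2 - 8*o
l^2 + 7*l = l*(l + 7)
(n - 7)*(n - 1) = n^2 - 8*n + 7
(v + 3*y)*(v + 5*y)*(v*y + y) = v^3*y + 8*v^2*y^2 + v^2*y + 15*v*y^3 + 8*v*y^2 + 15*y^3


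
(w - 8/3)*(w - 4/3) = w^2 - 4*w + 32/9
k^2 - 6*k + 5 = (k - 5)*(k - 1)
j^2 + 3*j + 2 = (j + 1)*(j + 2)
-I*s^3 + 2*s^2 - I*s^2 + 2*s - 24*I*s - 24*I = (s - 4*I)*(s + 6*I)*(-I*s - I)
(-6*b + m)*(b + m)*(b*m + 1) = -6*b^3*m - 5*b^2*m^2 - 6*b^2 + b*m^3 - 5*b*m + m^2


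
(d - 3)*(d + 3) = d^2 - 9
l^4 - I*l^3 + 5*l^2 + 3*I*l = l*(l - 3*I)*(l + I)^2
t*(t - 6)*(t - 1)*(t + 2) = t^4 - 5*t^3 - 8*t^2 + 12*t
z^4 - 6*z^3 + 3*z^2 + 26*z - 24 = (z - 4)*(z - 3)*(z - 1)*(z + 2)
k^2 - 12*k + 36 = (k - 6)^2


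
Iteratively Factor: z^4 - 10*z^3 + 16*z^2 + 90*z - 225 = (z + 3)*(z^3 - 13*z^2 + 55*z - 75) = (z - 3)*(z + 3)*(z^2 - 10*z + 25) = (z - 5)*(z - 3)*(z + 3)*(z - 5)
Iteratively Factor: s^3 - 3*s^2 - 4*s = (s - 4)*(s^2 + s) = (s - 4)*(s + 1)*(s)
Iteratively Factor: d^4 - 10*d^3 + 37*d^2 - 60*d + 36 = (d - 3)*(d^3 - 7*d^2 + 16*d - 12) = (d - 3)^2*(d^2 - 4*d + 4) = (d - 3)^2*(d - 2)*(d - 2)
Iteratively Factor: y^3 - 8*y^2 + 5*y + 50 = (y - 5)*(y^2 - 3*y - 10) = (y - 5)^2*(y + 2)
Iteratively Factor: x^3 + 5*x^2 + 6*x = (x)*(x^2 + 5*x + 6) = x*(x + 2)*(x + 3)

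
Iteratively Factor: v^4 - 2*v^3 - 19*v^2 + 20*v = (v + 4)*(v^3 - 6*v^2 + 5*v) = v*(v + 4)*(v^2 - 6*v + 5) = v*(v - 1)*(v + 4)*(v - 5)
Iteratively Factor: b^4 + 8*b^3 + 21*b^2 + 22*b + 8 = (b + 4)*(b^3 + 4*b^2 + 5*b + 2) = (b + 1)*(b + 4)*(b^2 + 3*b + 2) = (b + 1)*(b + 2)*(b + 4)*(b + 1)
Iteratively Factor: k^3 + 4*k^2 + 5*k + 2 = (k + 1)*(k^2 + 3*k + 2) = (k + 1)*(k + 2)*(k + 1)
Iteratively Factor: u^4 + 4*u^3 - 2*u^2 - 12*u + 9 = (u + 3)*(u^3 + u^2 - 5*u + 3) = (u - 1)*(u + 3)*(u^2 + 2*u - 3) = (u - 1)^2*(u + 3)*(u + 3)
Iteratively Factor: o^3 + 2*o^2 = (o)*(o^2 + 2*o) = o^2*(o + 2)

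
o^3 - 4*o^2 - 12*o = o*(o - 6)*(o + 2)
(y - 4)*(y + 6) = y^2 + 2*y - 24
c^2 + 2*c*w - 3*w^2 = (c - w)*(c + 3*w)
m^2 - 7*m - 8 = (m - 8)*(m + 1)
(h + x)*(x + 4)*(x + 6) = h*x^2 + 10*h*x + 24*h + x^3 + 10*x^2 + 24*x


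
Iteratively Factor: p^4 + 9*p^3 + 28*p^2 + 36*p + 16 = (p + 4)*(p^3 + 5*p^2 + 8*p + 4) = (p + 2)*(p + 4)*(p^2 + 3*p + 2) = (p + 2)^2*(p + 4)*(p + 1)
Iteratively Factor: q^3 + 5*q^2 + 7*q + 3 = (q + 3)*(q^2 + 2*q + 1) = (q + 1)*(q + 3)*(q + 1)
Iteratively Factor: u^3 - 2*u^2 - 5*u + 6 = (u - 3)*(u^2 + u - 2) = (u - 3)*(u - 1)*(u + 2)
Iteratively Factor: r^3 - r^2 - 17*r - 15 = (r + 1)*(r^2 - 2*r - 15) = (r + 1)*(r + 3)*(r - 5)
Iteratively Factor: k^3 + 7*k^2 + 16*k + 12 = (k + 2)*(k^2 + 5*k + 6) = (k + 2)*(k + 3)*(k + 2)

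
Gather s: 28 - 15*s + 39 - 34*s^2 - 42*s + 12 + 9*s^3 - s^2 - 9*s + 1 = 9*s^3 - 35*s^2 - 66*s + 80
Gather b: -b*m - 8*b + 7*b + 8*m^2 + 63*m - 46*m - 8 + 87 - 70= b*(-m - 1) + 8*m^2 + 17*m + 9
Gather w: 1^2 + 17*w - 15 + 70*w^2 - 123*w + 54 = 70*w^2 - 106*w + 40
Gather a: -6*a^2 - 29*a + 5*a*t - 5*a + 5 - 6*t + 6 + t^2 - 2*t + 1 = -6*a^2 + a*(5*t - 34) + t^2 - 8*t + 12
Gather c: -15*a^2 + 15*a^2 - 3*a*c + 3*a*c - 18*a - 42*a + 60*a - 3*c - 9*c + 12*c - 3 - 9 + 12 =0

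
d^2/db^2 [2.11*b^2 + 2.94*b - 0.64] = 4.22000000000000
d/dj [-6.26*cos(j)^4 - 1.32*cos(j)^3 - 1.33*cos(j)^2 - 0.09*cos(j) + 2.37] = (25.04*cos(j)^3 + 3.96*cos(j)^2 + 2.66*cos(j) + 0.09)*sin(j)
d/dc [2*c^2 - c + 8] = 4*c - 1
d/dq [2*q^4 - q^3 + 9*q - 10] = 8*q^3 - 3*q^2 + 9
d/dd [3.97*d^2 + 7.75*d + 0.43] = 7.94*d + 7.75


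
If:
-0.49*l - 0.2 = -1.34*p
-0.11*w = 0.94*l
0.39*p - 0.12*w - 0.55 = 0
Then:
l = 0.42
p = 0.30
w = -3.60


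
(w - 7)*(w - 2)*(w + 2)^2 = w^4 - 5*w^3 - 18*w^2 + 20*w + 56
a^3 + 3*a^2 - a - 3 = (a - 1)*(a + 1)*(a + 3)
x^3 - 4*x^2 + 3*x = x*(x - 3)*(x - 1)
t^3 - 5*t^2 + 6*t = t*(t - 3)*(t - 2)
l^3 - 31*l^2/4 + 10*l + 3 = (l - 6)*(l - 2)*(l + 1/4)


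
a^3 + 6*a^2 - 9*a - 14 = (a - 2)*(a + 1)*(a + 7)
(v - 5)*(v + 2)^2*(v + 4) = v^4 + 3*v^3 - 20*v^2 - 84*v - 80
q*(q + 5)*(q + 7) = q^3 + 12*q^2 + 35*q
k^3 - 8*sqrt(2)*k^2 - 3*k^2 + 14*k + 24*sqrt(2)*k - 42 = (k - 3)*(k - 7*sqrt(2))*(k - sqrt(2))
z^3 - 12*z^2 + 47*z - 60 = (z - 5)*(z - 4)*(z - 3)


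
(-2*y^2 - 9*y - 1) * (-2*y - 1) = 4*y^3 + 20*y^2 + 11*y + 1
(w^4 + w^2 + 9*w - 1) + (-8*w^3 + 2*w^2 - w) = w^4 - 8*w^3 + 3*w^2 + 8*w - 1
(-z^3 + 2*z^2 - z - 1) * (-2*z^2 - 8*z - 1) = 2*z^5 + 4*z^4 - 13*z^3 + 8*z^2 + 9*z + 1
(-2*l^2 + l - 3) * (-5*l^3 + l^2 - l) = 10*l^5 - 7*l^4 + 18*l^3 - 4*l^2 + 3*l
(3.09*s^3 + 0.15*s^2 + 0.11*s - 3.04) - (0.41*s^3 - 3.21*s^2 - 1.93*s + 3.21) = 2.68*s^3 + 3.36*s^2 + 2.04*s - 6.25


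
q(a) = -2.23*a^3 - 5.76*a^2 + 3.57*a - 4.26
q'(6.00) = -306.39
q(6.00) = -671.88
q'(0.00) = 3.57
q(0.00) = -4.26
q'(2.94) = -88.12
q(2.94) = -100.22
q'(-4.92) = -101.69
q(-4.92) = 104.33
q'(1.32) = -23.29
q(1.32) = -14.71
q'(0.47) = -3.32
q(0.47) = -4.09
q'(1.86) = -41.00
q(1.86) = -31.90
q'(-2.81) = -16.88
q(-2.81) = -10.29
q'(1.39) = -25.37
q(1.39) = -16.42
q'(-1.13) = 8.05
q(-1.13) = -12.43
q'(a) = -6.69*a^2 - 11.52*a + 3.57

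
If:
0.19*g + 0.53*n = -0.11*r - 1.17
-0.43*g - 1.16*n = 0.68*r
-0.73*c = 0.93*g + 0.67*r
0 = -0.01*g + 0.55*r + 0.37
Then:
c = -165.91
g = 129.02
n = -48.81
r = 1.67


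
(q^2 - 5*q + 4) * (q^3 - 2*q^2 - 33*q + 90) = q^5 - 7*q^4 - 19*q^3 + 247*q^2 - 582*q + 360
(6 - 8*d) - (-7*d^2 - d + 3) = 7*d^2 - 7*d + 3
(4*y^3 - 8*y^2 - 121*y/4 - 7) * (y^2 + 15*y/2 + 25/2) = 4*y^5 + 22*y^4 - 161*y^3/4 - 2671*y^2/8 - 3445*y/8 - 175/2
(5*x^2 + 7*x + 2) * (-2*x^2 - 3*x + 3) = -10*x^4 - 29*x^3 - 10*x^2 + 15*x + 6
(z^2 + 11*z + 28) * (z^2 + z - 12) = z^4 + 12*z^3 + 27*z^2 - 104*z - 336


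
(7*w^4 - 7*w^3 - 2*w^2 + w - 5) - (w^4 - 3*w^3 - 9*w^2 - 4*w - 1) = 6*w^4 - 4*w^3 + 7*w^2 + 5*w - 4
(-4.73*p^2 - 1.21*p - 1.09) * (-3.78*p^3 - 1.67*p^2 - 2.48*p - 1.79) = 17.8794*p^5 + 12.4729*p^4 + 17.8713*p^3 + 13.2878*p^2 + 4.8691*p + 1.9511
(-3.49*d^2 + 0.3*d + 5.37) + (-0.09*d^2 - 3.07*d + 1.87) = -3.58*d^2 - 2.77*d + 7.24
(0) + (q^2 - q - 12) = q^2 - q - 12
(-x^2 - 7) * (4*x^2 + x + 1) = -4*x^4 - x^3 - 29*x^2 - 7*x - 7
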